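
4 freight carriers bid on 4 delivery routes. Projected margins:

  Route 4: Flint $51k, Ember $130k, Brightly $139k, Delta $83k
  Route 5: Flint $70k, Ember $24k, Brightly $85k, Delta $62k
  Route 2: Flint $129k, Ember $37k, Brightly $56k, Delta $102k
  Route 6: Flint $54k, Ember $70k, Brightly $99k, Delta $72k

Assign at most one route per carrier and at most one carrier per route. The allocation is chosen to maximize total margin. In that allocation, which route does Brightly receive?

Brightly receives Route 6.

Optimal: Flint→Route 2 ($129k), Ember→Route 4 ($130k), Brightly→Route 6 ($99k), Delta→Route 5 ($62k) — total 129+130+99+62 = $420k.
Column-greedy (each route in turn goes to its best remaining carrier) gives $381k, worse by 39.
Next-best assignment: Flint→Route 2, Ember→Route 4, Brightly→Route 5, Delta→Route 6 = $416k.
Brightly's own top route is Route 4 ($139k), but forcing Brightly→Route 4 and reassigning the rest optimally gives only $400k — worse by 20.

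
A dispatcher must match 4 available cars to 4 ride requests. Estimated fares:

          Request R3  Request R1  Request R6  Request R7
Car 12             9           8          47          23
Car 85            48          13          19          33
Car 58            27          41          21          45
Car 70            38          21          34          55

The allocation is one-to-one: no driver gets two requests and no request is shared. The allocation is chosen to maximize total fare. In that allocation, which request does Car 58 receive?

Optimal: Car 12→Request R6 ($47), Car 85→Request R3 ($48), Car 58→Request R1 ($41), Car 70→Request R7 ($55) — total 47+48+41+55 = $191.
Next-best assignment: Car 12→Request R6, Car 85→Request R3, Car 58→Request R7, Car 70→Request R1 = $161.
Swapping Car 70↔Car 12 (Car 70→Request R6 $34, Car 12→Request R7 $23) loses 45.
Car 58's own top request is Request R7 ($45), but forcing Car 58→Request R7 and reassigning the rest optimally gives only $161 — worse by 30.

Car 58 receives Request R1.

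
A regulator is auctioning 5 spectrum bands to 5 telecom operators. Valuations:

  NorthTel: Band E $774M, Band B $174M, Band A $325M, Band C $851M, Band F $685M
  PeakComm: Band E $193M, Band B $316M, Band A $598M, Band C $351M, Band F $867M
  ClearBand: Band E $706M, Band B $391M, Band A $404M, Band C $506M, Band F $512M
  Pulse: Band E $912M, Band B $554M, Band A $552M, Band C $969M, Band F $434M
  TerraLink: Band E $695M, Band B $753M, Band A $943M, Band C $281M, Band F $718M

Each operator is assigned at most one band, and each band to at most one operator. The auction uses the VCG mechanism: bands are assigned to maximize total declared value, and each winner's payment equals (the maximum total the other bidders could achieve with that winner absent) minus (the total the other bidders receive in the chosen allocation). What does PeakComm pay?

Efficient allocation: NorthTel→Band C ($851M), PeakComm→Band F ($867M), ClearBand→Band B ($391M), Pulse→Band E ($912M), TerraLink→Band A ($943M); total welfare W = $3964M.
PeakComm receives Band F at value $867M, so the others get W − 867 = $3097M.
Without PeakComm: best allocation of the remaining 4 bidders over all 5 bands is NorthTel→Band F ($685M), ClearBand→Band E ($706M), Pulse→Band C ($969M), TerraLink→Band A ($943M), total $3303M.
VCG payment = (others' best without PeakComm) − (others' welfare with PeakComm) = 3303 − 3097 = $206M.

PeakComm pays $206M.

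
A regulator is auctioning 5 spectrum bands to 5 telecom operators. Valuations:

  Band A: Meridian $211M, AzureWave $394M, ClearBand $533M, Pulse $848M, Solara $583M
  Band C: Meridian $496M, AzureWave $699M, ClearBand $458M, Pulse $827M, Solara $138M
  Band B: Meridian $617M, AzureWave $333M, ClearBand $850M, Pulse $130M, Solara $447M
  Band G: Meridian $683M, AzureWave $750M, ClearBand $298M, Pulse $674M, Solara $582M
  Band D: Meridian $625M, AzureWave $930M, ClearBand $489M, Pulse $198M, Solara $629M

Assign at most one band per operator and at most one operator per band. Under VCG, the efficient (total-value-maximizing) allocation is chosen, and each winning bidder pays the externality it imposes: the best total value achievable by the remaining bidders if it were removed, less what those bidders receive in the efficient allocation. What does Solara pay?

Solara pays $21M.

Efficient allocation: Meridian→Band G ($683M), AzureWave→Band D ($930M), ClearBand→Band B ($850M), Pulse→Band C ($827M), Solara→Band A ($583M); total welfare W = $3873M.
Solara receives Band A at value $583M, so the others get W − 583 = $3290M.
Without Solara: best allocation of the remaining 4 bidders over all 5 bands is Meridian→Band G ($683M), AzureWave→Band D ($930M), ClearBand→Band B ($850M), Pulse→Band A ($848M), total $3311M.
VCG payment = (others' best without Solara) − (others' welfare with Solara) = 3311 − 3290 = $21M.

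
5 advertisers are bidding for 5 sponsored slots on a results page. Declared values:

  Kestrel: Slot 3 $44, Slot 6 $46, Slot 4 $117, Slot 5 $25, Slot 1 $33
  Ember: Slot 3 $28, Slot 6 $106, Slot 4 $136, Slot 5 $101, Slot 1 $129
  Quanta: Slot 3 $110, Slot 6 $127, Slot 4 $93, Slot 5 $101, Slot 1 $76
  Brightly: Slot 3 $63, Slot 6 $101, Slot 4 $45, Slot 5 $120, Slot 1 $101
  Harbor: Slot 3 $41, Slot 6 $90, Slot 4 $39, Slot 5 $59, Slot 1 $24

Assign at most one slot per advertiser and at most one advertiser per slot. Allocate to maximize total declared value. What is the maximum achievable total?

Treat this as an assignment problem: match each advertiser to one slot.
Optimal: Kestrel→Slot 4 ($117), Ember→Slot 1 ($129), Quanta→Slot 3 ($110), Brightly→Slot 5 ($120), Harbor→Slot 6 ($90) — total 117+129+110+120+90 = $566.
Max-entry greedy (repeatedly take the single best remaining cell) gives $451, worse by 115.
Next-best assignment: Kestrel→Slot 4, Ember→Slot 1, Quanta→Slot 6, Brightly→Slot 5, Harbor→Slot 3 = $534.
Swapping Quanta↔Kestrel (Quanta→Slot 4 $93, Kestrel→Slot 3 $44) loses 90.
Checked against all permutations: $566 is optimal.

Maximum total: $566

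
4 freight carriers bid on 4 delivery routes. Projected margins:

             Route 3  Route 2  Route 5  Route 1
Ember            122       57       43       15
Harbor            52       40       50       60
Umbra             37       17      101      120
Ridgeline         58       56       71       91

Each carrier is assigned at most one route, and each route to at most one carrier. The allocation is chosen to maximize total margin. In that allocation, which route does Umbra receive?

Treat this as an assignment problem: match each carrier to one route.
Optimal: Ember→Route 3 ($122k), Harbor→Route 2 ($40k), Umbra→Route 5 ($101k), Ridgeline→Route 1 ($91k) — total 122+40+101+91 = $354k.
Max-entry greedy (repeatedly take the single best remaining cell) gives $353k, worse by 1.
Swapping Ridgeline↔Ember (Ridgeline→Route 3 $58k, Ember→Route 1 $15k) loses 140.
Checked against all permutations: $354k is optimal.
Umbra's own top route is Route 1 ($120k), but forcing Umbra→Route 1 and reassigning the rest optimally gives only $353k — worse by 1.

Umbra receives Route 5.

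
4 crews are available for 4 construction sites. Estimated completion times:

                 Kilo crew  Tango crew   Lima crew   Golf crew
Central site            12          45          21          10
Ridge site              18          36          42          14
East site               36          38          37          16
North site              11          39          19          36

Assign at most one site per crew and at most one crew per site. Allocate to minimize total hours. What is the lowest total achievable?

Minimum total: 83 hours

This is the linear assignment problem.
Optimal: Kilo crew→Central site (12 hours), Tango crew→Ridge site (36 hours), Lima crew→North site (19 hours), Golf crew→East site (16 hours) — total 12+36+19+16 = 83 hours.
Min-entry greedy (repeatedly take the single cheapest remaining cell) gives 94 hours, worse by 11.
No other one-to-one assignment undercuts 83 hours.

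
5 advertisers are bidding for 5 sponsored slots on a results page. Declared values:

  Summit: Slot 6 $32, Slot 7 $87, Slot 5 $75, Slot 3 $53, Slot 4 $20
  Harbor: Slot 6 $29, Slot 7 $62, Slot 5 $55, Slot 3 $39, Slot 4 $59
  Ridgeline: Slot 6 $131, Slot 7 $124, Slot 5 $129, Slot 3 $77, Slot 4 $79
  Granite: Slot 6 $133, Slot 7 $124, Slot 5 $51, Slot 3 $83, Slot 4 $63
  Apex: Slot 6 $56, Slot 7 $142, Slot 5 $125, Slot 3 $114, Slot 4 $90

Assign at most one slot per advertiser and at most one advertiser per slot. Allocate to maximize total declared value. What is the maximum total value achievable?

Max total: $522

Optimal: Summit→Slot 7 ($87), Harbor→Slot 4 ($59), Ridgeline→Slot 5 ($129), Granite→Slot 6 ($133), Apex→Slot 3 ($114) — total 87+59+129+133+114 = $522.
Column-greedy (each slot in turn goes to its best remaining advertiser) gives $516, worse by 6.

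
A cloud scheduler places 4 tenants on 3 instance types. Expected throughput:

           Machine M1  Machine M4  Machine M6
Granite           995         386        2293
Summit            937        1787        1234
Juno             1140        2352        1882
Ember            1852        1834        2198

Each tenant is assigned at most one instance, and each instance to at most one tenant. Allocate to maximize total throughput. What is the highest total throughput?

Maximum total: 6497 ops/s

Optimal: Ember→Machine M1 (1852 ops/s), Juno→Machine M4 (2352 ops/s), Granite→Machine M6 (2293 ops/s) — total 1852+2352+2293 = 6497 ops/s.
Row-greedy (each tenant in turn takes its best remaining instance) gives 5220 ops/s, worse by 1277.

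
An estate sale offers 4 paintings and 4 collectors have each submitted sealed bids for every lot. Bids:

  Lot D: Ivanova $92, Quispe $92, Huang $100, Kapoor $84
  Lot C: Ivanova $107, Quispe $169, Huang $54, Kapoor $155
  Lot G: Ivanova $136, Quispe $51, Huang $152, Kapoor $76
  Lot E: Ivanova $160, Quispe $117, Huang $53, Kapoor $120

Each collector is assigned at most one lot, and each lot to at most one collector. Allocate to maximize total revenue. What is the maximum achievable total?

Maximum total: $565

Optimal: Ivanova→Lot E ($160), Quispe→Lot C ($169), Huang→Lot G ($152), Kapoor→Lot D ($84) — total 160+169+152+84 = $565.
Column-greedy (each lot in turn goes to its best remaining collector) gives $525, worse by 40.
Next-best assignment: Ivanova→Lot E, Quispe→Lot D, Huang→Lot G, Kapoor→Lot C = $559.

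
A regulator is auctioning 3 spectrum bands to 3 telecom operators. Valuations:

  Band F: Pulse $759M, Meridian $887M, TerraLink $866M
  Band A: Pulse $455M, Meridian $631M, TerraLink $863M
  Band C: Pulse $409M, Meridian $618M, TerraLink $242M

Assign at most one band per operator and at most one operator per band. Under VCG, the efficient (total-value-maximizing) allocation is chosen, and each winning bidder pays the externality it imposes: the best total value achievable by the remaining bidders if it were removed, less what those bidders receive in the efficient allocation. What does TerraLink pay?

Efficient allocation: Pulse→Band F ($759M), Meridian→Band C ($618M), TerraLink→Band A ($863M); total welfare W = $2240M.
TerraLink receives Band A at value $863M, so the others get W − 863 = $1377M.
Without TerraLink: best allocation of the remaining 2 bidders over all 3 bands is Pulse→Band F ($759M), Meridian→Band A ($631M), total $1390M.
VCG payment = (others' best without TerraLink) − (others' welfare with TerraLink) = 1390 − 1377 = $13M.

TerraLink pays $13M.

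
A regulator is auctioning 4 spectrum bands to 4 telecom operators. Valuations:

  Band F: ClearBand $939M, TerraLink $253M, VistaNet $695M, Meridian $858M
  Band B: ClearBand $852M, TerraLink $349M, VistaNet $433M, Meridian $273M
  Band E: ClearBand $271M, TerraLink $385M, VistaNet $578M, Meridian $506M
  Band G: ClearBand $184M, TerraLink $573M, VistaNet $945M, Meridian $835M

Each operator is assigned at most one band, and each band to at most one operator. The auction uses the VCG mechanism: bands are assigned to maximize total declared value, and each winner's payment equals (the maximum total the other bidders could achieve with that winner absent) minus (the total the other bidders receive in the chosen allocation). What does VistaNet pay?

VistaNet pays $188M.

Efficient allocation: ClearBand→Band B ($852M), TerraLink→Band E ($385M), VistaNet→Band G ($945M), Meridian→Band F ($858M); total welfare W = $3040M.
VistaNet receives Band G at value $945M, so the others get W − 945 = $2095M.
Without VistaNet: best allocation of the remaining 3 bidders over all 4 bands is ClearBand→Band B ($852M), TerraLink→Band G ($573M), Meridian→Band F ($858M), total $2283M.
VCG payment = (others' best without VistaNet) − (others' welfare with VistaNet) = 2283 − 2095 = $188M.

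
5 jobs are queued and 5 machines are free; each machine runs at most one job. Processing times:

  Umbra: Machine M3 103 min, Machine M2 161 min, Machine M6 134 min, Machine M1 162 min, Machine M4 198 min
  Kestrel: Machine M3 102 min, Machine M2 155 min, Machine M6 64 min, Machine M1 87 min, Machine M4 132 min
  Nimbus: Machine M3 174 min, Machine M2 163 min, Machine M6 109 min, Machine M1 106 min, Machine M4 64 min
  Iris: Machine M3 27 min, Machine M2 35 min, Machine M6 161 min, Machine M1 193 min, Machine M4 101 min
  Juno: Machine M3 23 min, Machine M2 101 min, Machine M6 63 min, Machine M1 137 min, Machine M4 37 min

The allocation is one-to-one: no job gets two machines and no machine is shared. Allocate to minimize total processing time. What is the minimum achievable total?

Optimal: Umbra→Machine M6 (134 min), Kestrel→Machine M1 (87 min), Nimbus→Machine M4 (64 min), Iris→Machine M2 (35 min), Juno→Machine M3 (23 min) — total 134+87+64+35+23 = 343 min.
Min-entry greedy (repeatedly take the single cheapest remaining cell) gives 348 min, worse by 5.
Next-best assignment: Umbra→Machine M3, Kestrel→Machine M6, Nimbus→Machine M1, Iris→Machine M2, Juno→Machine M4 = 345 min.
Swapping Iris↔Juno (Iris→Machine M3 27 min, Juno→Machine M2 101 min) adds 70.

Min total: 343 min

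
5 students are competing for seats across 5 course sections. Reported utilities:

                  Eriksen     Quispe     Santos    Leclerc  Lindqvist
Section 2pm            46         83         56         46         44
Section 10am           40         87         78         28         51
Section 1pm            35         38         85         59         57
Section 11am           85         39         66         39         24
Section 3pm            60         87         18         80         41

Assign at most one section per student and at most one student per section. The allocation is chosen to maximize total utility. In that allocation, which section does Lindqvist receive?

Optimal: Eriksen→Section 11am (85 points), Quispe→Section 2pm (83 points), Santos→Section 1pm (85 points), Leclerc→Section 3pm (80 points), Lindqvist→Section 10am (51 points) — total 85+83+85+80+51 = 384 points.
Max-entry greedy (repeatedly take the single best remaining cell) gives 381 points, worse by 3.
Swapping Eriksen↔Santos (Eriksen→Section 1pm 35 points, Santos→Section 11am 66 points) loses 69.
Lindqvist's own top section is Section 1pm (57 points), but forcing Lindqvist→Section 1pm and reassigning the rest optimally gives only 383 points — worse by 1.

Lindqvist receives Section 10am.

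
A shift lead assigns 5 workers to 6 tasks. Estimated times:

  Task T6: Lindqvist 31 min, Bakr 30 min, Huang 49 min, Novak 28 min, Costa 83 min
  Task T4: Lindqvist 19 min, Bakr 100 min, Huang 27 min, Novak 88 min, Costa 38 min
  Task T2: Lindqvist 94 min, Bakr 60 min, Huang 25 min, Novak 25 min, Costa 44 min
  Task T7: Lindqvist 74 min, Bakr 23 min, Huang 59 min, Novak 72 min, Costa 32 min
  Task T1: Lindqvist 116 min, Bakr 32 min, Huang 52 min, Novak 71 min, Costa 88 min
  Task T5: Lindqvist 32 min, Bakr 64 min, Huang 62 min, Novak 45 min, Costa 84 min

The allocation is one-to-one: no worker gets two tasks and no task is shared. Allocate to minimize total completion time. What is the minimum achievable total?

Min total: 136 min

This is the linear assignment problem.
Optimal: Lindqvist→Task T4 (19 min), Bakr→Task T1 (32 min), Huang→Task T2 (25 min), Novak→Task T6 (28 min), Costa→Task T7 (32 min) — total 19+32+25+28+32 = 136 min.
Row-greedy (each worker in turn takes its cheapest remaining task) gives 179 min, worse by 43.
Next-best assignment: Lindqvist→Task T5, Bakr→Task T6, Huang→Task T4, Novak→Task T2, Costa→Task T7 = 146 min.
Swapping Huang↔Lindqvist (Huang→Task T4 27 min, Lindqvist→Task T2 94 min) adds 77.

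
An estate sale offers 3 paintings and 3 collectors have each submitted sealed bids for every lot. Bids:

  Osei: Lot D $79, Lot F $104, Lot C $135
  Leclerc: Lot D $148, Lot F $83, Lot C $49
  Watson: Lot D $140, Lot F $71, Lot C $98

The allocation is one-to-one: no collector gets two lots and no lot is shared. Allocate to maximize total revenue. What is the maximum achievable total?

Treat this as an assignment problem: match each collector to one lot.
Optimal: Osei→Lot C ($135), Leclerc→Lot F ($83), Watson→Lot D ($140) — total 135+83+140 = $358.
Column-greedy (each lot in turn goes to its best remaining collector) gives $350, worse by 8.
Next-best assignment: Osei→Lot C, Leclerc→Lot D, Watson→Lot F = $354.
Checked against all permutations: $358 is optimal.

Max total: $358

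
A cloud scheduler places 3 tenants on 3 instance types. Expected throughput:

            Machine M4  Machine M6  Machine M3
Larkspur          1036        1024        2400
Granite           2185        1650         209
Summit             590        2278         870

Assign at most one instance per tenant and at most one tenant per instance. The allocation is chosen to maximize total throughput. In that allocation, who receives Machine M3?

This is a one-to-one assignment (maximum-weight bipartite matching).
Optimal: Larkspur→Machine M3 (2400 ops/s), Granite→Machine M4 (2185 ops/s), Summit→Machine M6 (2278 ops/s) — total 2400+2185+2278 = 6863 ops/s.
Swapping Larkspur↔Granite (Larkspur→Machine M4 1036 ops/s, Granite→Machine M3 209 ops/s) loses 3340.

Larkspur receives Machine M3.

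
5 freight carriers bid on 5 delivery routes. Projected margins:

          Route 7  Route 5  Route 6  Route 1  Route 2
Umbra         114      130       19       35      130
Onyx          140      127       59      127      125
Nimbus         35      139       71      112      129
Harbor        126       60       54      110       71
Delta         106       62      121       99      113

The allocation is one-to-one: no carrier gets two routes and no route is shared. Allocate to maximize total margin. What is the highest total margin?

Optimal: Umbra→Route 2 ($130k), Onyx→Route 1 ($127k), Nimbus→Route 5 ($139k), Harbor→Route 7 ($126k), Delta→Route 6 ($121k) — total 130+127+139+126+121 = $643k.
Next-best assignment: Umbra→Route 2, Onyx→Route 7, Nimbus→Route 5, Harbor→Route 1, Delta→Route 6 = $640k.
Swapping Onyx↔Umbra (Onyx→Route 2 $125k, Umbra→Route 1 $35k) loses 97.
Every other assignment is strictly worse.

Max total: $643k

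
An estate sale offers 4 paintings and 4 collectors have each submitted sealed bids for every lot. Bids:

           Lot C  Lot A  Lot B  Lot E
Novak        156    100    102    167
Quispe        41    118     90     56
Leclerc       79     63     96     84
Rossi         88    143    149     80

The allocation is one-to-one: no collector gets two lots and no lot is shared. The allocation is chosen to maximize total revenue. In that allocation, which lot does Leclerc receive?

Optimal: Novak→Lot E ($167), Quispe→Lot A ($118), Leclerc→Lot C ($79), Rossi→Lot B ($149) — total 167+118+79+149 = $513.
Column-greedy (each lot in turn goes to its best remaining collector) gives $451, worse by 62.
Checked against all permutations: $513 is optimal.
Leclerc's own top lot is Lot B ($96), but forcing Leclerc→Lot B and reassigning the rest optimally gives only $469 — worse by 44.

Leclerc receives Lot C.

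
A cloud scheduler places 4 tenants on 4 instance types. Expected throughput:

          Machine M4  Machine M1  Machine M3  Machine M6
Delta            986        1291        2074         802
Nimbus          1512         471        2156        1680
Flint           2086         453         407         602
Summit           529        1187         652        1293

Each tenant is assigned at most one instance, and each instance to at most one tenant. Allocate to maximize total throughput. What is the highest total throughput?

Optimal: Delta→Machine M3 (2074 ops/s), Nimbus→Machine M6 (1680 ops/s), Flint→Machine M4 (2086 ops/s), Summit→Machine M1 (1187 ops/s) — total 2074+1680+2086+1187 = 7027 ops/s.
Column-greedy (each instance in turn goes to its best remaining tenant) gives 6826 ops/s, worse by 201.

Max total: 7027 ops/s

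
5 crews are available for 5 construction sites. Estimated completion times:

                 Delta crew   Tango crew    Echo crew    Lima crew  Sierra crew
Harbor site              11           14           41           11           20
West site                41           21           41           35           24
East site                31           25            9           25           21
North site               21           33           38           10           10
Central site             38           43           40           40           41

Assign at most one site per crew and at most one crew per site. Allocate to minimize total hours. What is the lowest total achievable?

Minimum total: 89 hours

This is the linear assignment problem.
Optimal: Delta crew→Central site (38 hours), Tango crew→West site (21 hours), Echo crew→East site (9 hours), Lima crew→Harbor site (11 hours), Sierra crew→North site (10 hours) — total 38+21+9+11+10 = 89 hours.
Row-greedy (each crew in turn takes its cheapest remaining site) gives 92 hours, worse by 3.
Swapping Echo crew↔Delta crew (Echo crew→Central site 40 hours, Delta crew→East site 31 hours) adds 24.
Every other assignment is strictly worse.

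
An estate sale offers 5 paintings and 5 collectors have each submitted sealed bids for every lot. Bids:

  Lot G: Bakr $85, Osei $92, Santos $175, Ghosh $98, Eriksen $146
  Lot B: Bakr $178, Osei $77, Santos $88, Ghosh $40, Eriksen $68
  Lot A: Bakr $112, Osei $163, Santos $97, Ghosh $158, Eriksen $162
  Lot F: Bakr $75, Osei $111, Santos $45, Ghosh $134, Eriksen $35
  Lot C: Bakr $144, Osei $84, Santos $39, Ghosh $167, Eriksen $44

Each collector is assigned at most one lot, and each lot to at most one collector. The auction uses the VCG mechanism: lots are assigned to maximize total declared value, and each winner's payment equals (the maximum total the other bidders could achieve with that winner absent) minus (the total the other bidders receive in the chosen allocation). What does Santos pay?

Efficient allocation: Bakr→Lot B ($178), Osei→Lot F ($111), Santos→Lot G ($175), Ghosh→Lot C ($167), Eriksen→Lot A ($162); total welfare W = $793.
Santos receives Lot G at value $175, so the others get W − 175 = $618.
Without Santos: best allocation of the remaining 4 bidders over all 5 lots is Bakr→Lot B ($178), Osei→Lot A ($163), Ghosh→Lot C ($167), Eriksen→Lot G ($146), total $654.
VCG payment = (others' best without Santos) − (others' welfare with Santos) = 654 − 618 = $36.

Santos pays $36.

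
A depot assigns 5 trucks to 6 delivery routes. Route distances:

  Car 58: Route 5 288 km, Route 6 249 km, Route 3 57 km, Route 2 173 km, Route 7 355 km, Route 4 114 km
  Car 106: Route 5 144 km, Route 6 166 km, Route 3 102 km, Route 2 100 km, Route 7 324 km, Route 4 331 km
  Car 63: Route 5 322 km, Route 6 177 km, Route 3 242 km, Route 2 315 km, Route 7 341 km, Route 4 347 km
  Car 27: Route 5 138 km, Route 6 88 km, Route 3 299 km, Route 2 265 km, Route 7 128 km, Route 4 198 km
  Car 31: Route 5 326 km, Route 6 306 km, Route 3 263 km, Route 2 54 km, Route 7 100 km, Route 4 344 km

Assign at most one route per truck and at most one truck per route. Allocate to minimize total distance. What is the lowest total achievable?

Minimum total: 560 km

Optimal: Car 58→Route 3 (57 km), Car 106→Route 5 (144 km), Car 63→Route 6 (177 km), Car 27→Route 7 (128 km), Car 31→Route 2 (54 km) — total 57+144+177+128+54 = 560 km.
Column-greedy (each route in turn goes to its cheapest remaining truck) gives 756 km, worse by 196.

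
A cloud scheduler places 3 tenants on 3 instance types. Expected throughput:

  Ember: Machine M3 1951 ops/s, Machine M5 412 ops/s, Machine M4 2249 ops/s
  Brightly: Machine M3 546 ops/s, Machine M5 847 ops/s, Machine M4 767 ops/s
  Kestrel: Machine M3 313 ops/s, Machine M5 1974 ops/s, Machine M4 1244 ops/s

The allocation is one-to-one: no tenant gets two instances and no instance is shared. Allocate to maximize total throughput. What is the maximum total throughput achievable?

Maximum total: 4769 ops/s

This is the linear assignment problem.
Optimal: Ember→Machine M4 (2249 ops/s), Brightly→Machine M3 (546 ops/s), Kestrel→Machine M5 (1974 ops/s) — total 2249+546+1974 = 4769 ops/s.
Row-greedy (each tenant in turn takes its best remaining instance) gives 3409 ops/s, worse by 1360.
Next-best assignment: Ember→Machine M3, Brightly→Machine M4, Kestrel→Machine M5 = 4692 ops/s.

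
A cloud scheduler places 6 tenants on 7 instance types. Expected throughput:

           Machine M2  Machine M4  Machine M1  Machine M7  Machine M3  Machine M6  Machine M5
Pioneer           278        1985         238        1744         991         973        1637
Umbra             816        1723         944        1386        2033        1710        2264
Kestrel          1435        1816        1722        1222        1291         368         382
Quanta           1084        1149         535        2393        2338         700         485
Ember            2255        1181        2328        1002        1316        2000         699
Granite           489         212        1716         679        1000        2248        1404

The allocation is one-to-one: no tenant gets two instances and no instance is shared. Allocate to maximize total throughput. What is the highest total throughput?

Optimal: Pioneer→Machine M4 (1985 ops/s), Umbra→Machine M5 (2264 ops/s), Kestrel→Machine M1 (1722 ops/s), Quanta→Machine M7 (2393 ops/s), Ember→Machine M2 (2255 ops/s), Granite→Machine M6 (2248 ops/s) — total 1985+2264+1722+2393+2255+2248 = 12867 ops/s.
Max-entry greedy (repeatedly take the single best remaining cell) gives 12653 ops/s, worse by 214.

Maximum total: 12867 ops/s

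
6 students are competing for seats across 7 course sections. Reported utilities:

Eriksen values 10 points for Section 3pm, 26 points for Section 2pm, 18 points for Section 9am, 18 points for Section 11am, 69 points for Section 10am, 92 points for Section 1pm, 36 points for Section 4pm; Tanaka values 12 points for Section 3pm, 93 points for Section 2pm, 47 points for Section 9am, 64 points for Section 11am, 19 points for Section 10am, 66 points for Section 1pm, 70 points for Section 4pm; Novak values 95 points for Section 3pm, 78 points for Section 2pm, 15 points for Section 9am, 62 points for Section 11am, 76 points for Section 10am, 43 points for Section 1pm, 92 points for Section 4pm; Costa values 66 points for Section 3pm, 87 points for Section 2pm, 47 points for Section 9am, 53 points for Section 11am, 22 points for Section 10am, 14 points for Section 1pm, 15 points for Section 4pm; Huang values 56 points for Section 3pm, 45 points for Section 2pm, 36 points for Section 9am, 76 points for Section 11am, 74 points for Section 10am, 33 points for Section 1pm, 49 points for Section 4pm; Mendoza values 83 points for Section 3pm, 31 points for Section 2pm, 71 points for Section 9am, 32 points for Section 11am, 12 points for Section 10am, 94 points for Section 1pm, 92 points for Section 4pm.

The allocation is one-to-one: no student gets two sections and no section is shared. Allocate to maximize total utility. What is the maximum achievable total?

Optimal: Eriksen→Section 1pm (92 points), Tanaka→Section 11am (64 points), Novak→Section 3pm (95 points), Costa→Section 2pm (87 points), Huang→Section 10am (74 points), Mendoza→Section 4pm (92 points) — total 92+64+95+87+74+92 = 504 points.
Column-greedy (each section in turn goes to its best remaining student) gives 418 points, worse by 86.
Next-best assignment: Eriksen→Section 1pm, Tanaka→Section 2pm, Novak→Section 3pm, Costa→Section 11am, Huang→Section 10am, Mendoza→Section 4pm = 499 points.

Max total: 504 points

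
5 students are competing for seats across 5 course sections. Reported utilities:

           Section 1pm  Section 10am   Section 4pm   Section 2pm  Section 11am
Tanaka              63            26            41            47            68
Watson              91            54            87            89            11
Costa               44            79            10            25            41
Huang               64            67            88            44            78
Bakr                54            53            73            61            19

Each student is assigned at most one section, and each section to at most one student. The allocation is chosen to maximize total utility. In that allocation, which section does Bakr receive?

Bakr receives Section 2pm.

Optimal: Tanaka→Section 11am (68 points), Watson→Section 1pm (91 points), Costa→Section 10am (79 points), Huang→Section 4pm (88 points), Bakr→Section 2pm (61 points) — total 68+91+79+88+61 = 387 points.
Next-best assignment: Tanaka→Section 1pm, Watson→Section 2pm, Costa→Section 10am, Huang→Section 11am, Bakr→Section 4pm = 382 points.
Bakr's own top section is Section 4pm (73 points), but forcing Bakr→Section 4pm and reassigning the rest optimally gives only 382 points — worse by 5.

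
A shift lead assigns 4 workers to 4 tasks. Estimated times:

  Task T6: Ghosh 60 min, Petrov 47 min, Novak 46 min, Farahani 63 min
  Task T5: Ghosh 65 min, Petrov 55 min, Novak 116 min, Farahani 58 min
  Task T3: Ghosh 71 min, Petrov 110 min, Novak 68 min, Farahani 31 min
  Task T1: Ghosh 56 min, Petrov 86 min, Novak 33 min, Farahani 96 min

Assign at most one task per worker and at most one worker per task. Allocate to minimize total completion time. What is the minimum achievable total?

Optimal: Ghosh→Task T5 (65 min), Petrov→Task T6 (47 min), Novak→Task T1 (33 min), Farahani→Task T3 (31 min) — total 65+47+33+31 = 176 min.
Column-greedy (each task in turn goes to its cheapest remaining worker) gives 188 min, worse by 12.
Checked against all permutations: 176 min is optimal.

Min total: 176 min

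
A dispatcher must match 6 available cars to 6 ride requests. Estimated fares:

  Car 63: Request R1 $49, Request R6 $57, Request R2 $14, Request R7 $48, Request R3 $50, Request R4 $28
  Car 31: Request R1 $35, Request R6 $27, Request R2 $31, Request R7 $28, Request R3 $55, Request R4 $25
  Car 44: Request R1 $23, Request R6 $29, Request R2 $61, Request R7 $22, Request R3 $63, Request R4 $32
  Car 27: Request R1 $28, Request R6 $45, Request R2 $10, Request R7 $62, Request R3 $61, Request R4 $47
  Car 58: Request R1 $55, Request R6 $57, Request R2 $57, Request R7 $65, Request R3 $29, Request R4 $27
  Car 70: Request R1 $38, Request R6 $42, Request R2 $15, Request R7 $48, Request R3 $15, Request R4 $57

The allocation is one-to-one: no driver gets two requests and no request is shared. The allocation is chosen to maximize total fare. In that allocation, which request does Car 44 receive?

Optimal: Car 63→Request R6 ($57), Car 31→Request R3 ($55), Car 44→Request R2 ($61), Car 27→Request R7 ($62), Car 58→Request R1 ($55), Car 70→Request R4 ($57) — total 57+55+61+62+55+57 = $347.
Max-entry greedy (repeatedly take the single best remaining cell) gives $287, worse by 60.
Next-best assignment: Car 63→Request R1, Car 31→Request R3, Car 44→Request R2, Car 27→Request R7, Car 58→Request R6, Car 70→Request R4 = $341.
Car 44's own top request is Request R3 ($63), but forcing Car 44→Request R3 and reassigning the rest optimally gives only $331 — worse by 16.

Car 44 receives Request R2.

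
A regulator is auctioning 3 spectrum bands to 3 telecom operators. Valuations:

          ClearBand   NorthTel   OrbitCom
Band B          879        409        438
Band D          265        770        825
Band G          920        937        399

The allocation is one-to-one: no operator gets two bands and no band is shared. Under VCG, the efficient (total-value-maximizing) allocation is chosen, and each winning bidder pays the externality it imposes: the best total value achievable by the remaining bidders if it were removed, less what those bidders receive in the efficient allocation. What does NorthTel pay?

NorthTel pays $41M.

Efficient allocation: ClearBand→Band B ($879M), NorthTel→Band G ($937M), OrbitCom→Band D ($825M); total welfare W = $2641M.
NorthTel receives Band G at value $937M, so the others get W − 937 = $1704M.
Without NorthTel: best allocation of the remaining 2 bidders over all 3 bands is ClearBand→Band G ($920M), OrbitCom→Band D ($825M), total $1745M.
VCG payment = (others' best without NorthTel) − (others' welfare with NorthTel) = 1745 − 1704 = $41M.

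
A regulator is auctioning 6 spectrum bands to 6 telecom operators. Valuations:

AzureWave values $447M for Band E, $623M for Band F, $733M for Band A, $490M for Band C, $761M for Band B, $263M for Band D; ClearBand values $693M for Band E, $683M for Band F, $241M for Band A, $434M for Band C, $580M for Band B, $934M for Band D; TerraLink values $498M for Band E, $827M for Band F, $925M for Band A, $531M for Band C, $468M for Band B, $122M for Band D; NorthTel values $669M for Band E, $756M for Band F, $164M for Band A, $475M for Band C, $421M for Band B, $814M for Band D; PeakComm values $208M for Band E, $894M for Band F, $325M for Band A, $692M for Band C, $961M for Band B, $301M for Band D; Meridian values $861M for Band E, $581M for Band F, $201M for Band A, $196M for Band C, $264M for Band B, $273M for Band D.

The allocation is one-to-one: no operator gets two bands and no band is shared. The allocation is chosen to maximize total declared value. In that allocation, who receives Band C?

PeakComm receives Band C.

Optimal: AzureWave→Band B ($761M), ClearBand→Band D ($934M), TerraLink→Band A ($925M), NorthTel→Band F ($756M), PeakComm→Band C ($692M), Meridian→Band E ($861M) — total 761+934+925+756+692+861 = $4929M.
Max-entry greedy (repeatedly take the single best remaining cell) gives $4927M, worse by 2.
Next-best assignment: AzureWave→Band C, ClearBand→Band D, TerraLink→Band A, NorthTel→Band F, PeakComm→Band B, Meridian→Band E = $4927M.
Swapping ClearBand↔AzureWave (ClearBand→Band B $580M, AzureWave→Band D $263M) loses 852.
No other one-to-one assignment exceeds $4929M.
PeakComm's own top band is Band B ($961M), but forcing PeakComm→Band B and reassigning the rest optimally gives only $4927M — worse by 2.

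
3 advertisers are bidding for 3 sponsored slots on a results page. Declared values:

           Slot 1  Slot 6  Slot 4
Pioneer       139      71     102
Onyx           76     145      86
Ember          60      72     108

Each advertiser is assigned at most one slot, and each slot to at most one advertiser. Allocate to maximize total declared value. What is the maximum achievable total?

Maximum total: $392

Optimal: Pioneer→Slot 1 ($139), Onyx→Slot 6 ($145), Ember→Slot 4 ($108) — total 139+145+108 = $392.
Next-best assignment: Pioneer→Slot 4, Onyx→Slot 6, Ember→Slot 1 = $307.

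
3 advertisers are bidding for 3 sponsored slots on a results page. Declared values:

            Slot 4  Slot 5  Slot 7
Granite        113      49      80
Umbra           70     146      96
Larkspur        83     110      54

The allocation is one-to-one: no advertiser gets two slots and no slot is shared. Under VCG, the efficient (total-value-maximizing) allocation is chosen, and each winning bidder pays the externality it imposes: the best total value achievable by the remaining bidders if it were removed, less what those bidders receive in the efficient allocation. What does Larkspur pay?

Efficient allocation: Granite→Slot 4 ($113), Umbra→Slot 7 ($96), Larkspur→Slot 5 ($110); total welfare W = $319.
Larkspur receives Slot 5 at value $110, so the others get W − 110 = $209.
Without Larkspur: best allocation of the remaining 2 bidders over all 3 slots is Granite→Slot 4 ($113), Umbra→Slot 5 ($146), total $259.
VCG payment = (others' best without Larkspur) − (others' welfare with Larkspur) = 259 − 209 = $50.

Larkspur pays $50.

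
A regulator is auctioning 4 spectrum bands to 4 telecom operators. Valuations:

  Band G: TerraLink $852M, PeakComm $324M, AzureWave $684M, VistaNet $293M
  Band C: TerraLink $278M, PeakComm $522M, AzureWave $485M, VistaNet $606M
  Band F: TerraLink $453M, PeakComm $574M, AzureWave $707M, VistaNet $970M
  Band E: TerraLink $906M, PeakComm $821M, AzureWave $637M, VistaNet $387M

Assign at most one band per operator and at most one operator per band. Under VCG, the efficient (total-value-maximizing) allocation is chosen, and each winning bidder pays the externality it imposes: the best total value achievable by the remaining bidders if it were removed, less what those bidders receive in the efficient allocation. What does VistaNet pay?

Efficient allocation: TerraLink→Band G ($852M), PeakComm→Band E ($821M), AzureWave→Band C ($485M), VistaNet→Band F ($970M); total welfare W = $3128M.
VistaNet receives Band F at value $970M, so the others get W − 970 = $2158M.
Without VistaNet: best allocation of the remaining 3 bidders over all 4 bands is TerraLink→Band G ($852M), PeakComm→Band E ($821M), AzureWave→Band F ($707M), total $2380M.
VCG payment = (others' best without VistaNet) − (others' welfare with VistaNet) = 2380 − 2158 = $222M.

VistaNet pays $222M.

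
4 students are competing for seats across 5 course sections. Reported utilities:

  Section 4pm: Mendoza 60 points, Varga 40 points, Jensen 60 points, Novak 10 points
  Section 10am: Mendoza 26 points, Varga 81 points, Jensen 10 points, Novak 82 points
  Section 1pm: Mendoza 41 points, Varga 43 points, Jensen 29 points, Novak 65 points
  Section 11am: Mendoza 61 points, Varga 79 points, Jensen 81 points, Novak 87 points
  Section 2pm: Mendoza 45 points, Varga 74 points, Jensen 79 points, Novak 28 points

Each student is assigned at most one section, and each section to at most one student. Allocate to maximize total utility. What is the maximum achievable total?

Optimal: Mendoza→Section 4pm (60 points), Varga→Section 10am (81 points), Jensen→Section 2pm (79 points), Novak→Section 11am (87 points) — total 60+81+79+87 = 307 points.
Row-greedy (each student in turn takes its best remaining section) gives 286 points, worse by 21.

Maximum total: 307 points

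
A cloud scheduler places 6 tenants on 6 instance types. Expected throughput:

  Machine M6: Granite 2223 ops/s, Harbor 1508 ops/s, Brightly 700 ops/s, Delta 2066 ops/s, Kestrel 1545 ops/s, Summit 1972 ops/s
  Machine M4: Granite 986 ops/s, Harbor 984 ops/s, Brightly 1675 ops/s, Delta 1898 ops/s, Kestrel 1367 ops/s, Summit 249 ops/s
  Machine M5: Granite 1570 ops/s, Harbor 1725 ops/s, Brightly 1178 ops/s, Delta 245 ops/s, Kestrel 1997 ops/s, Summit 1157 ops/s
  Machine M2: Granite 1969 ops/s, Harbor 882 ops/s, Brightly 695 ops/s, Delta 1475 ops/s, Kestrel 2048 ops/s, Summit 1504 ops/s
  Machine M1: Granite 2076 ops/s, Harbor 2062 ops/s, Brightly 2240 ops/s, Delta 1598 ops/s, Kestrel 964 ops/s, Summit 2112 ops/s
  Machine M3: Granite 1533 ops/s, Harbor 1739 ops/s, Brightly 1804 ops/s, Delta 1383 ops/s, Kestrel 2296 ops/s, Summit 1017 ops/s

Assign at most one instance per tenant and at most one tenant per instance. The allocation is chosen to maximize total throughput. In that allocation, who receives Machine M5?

This is the linear assignment problem.
Optimal: Granite→Machine M2 (1969 ops/s), Harbor→Machine M5 (1725 ops/s), Brightly→Machine M1 (2240 ops/s), Delta→Machine M4 (1898 ops/s), Kestrel→Machine M3 (2296 ops/s), Summit→Machine M6 (1972 ops/s) — total 1969+1725+2240+1898+2296+1972 = 12100 ops/s.
Row-greedy (each tenant in turn takes its best remaining instance) gives 11192 ops/s, worse by 908.
Harbor's own top instance is Machine M1 (2062 ops/s), but forcing Harbor→Machine M1 and reassigning the rest optimally gives only 11702 ops/s — worse by 398.

Harbor receives Machine M5.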